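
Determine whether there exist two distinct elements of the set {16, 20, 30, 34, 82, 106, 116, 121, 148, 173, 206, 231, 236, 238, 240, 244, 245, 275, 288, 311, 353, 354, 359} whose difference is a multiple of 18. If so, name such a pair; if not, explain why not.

16 and 34 are such a pair.

16 mod 18 = 16 and 34 mod 18 = 16, so 34 − 16 = 18 = 1·18.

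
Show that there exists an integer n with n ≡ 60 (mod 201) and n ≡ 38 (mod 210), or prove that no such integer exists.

gcd(201, 210) = 3. If n ≡ 60 (mod 201) and n ≡ 38 (mod 210), then n ≡ 60 (mod 3) and n ≡ 38 (mod 3).
But 60 mod 3 = 0 while 38 mod 3 = 2, a contradiction.
Therefore no such n exists.

No such integer exists.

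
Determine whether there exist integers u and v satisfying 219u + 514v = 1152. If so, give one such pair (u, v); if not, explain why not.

u = 132, v = -54

219 and 514 are coprime, so 219u + 514v ranges over all of ℤ.
Euclidean algorithm: 514 = 2·219 + 76, 219 = 2·76 + 67, 76 = 1·67 + 9, 67 = 7·9 + 4, 9 = 2·4 + 1, 4 = 4·1 + 0.
Working back up the chain: 1 = 9 − 2·4 = 9 − 2·(67 − 7·9) = −2·67 + 15·9 = −2·67 + 15·(76 − 1·67) = 15·76 − 17·67 = 15·76 − 17·(219 − 2·76) = −17·219 + 49·76 = −17·219 + 49·(514 − 2·219) = 49·514 − 115·219. So 219·(-115) + 514·49 = 1.
Multiplying through by 1152: u = (-115)·1152 = -132480, v = 49·1152 = 56448 is a solution.
The general solution is u = -132480 + 514k, v = 56448 − 219k; taking k = 258 gives the smaller pair u = 132, v = -54.
Check: 219·132 + 514·(-54) = 28908 − 27756 = 1152. ✓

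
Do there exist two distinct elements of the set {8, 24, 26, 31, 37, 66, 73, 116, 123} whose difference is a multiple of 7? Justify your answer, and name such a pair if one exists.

Both 24 and 31 leave remainder 3 on division by 7; their difference 7 = 1·7 is a multiple of 7.

The pair (24, 31) works.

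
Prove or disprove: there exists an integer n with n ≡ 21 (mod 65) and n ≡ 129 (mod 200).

gcd(65, 200) = 5. If n ≡ 21 (mod 65) and n ≡ 129 (mod 200), then n ≡ 21 (mod 5) and n ≡ 129 (mod 5).
However 21 ≡ 1 and 129 ≡ 4 (mod 5), and 1 ≠ 4.
So no integer satisfies both congruences.

There is no such integer.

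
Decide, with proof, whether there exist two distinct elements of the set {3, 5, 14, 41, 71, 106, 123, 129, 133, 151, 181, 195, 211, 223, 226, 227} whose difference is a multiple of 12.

3 and 123 are such a pair.

Reduce each element mod 12: 3↦3, 5↦5, 14↦2, 41↦5, 71↦11, 106↦10, 123↦3, 129↦9, 133↦1, 151↦7, 181↦1, 195↦3, 211↦7, 223↦7, 226↦10, 227↦11. The residue 3 repeats (at 3 and 123), and 123 − 3 = 120 = 10·12.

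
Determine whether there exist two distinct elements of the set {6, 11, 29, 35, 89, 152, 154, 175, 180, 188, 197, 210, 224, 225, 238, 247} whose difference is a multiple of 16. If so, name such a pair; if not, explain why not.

Reduce each element modulo 16: 6↦6, 11↦11, 29↦13, 35↦3, 89↦9, 152↦8, 154↦10, 175↦15, 180↦4, 188↦12, 197↦5, 210↦2, 224↦0, 225↦1, 238↦14, 247↦7.
These 16 residues are pairwise different, hence no difference of two elements is divisible by 16.

There is no such pair.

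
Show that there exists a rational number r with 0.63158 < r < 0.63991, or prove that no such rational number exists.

r = 7/11

Scale by 11: the interval becomes (6.94738, 7.03901), which contains the integer 7.
So r = 7/11 works: it is a ratio of integers, and dividing 11·0.63158 < 7 < 11·0.63991 through by 11 gives 0.63158 < 7/11 < 0.63991.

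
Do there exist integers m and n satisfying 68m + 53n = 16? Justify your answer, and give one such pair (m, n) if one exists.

Since gcd(68, 53) = 1, every integer is an integer combination of 68 and 53.
Run the Euclidean algorithm on 68 and 53: 68 = 1·53 + 15, 53 = 3·15 + 8, 15 = 1·8 + 7, 8 = 1·7 + 1, 7 = 7·1 + 0.
Unwinding: 1 = 8 − 1·7 = 8 − (15 − 1·8) = −15 + 2·8 = −15 + 2·(53 − 3·15) = 2·53 − 7·15 = 2·53 − 7·(68 − 1·53) = −7·68 + 9·53, i.e. 68·(-7) + 53·9 = 1.
Scaling by 16 gives the particular solution (m, n) = (-112, 144).
The general solution is m = -112 + 53k, n = 144 − 68k; taking k = 3 gives the smaller pair m = 47, n = -60.
Check: 68·47 + 53·(-60) = 3196 − 3180 = 16. ✓

m = 47, n = -60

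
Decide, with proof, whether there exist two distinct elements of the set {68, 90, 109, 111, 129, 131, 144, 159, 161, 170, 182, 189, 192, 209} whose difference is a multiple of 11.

Yes: 68 and 90.

68 mod 11 = 2 and 90 mod 11 = 2, so 90 − 68 = 22 = 2·11.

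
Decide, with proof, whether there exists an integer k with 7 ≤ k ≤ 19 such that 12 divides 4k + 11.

No, no such integer k in that range exists.

At k = 7, 4·7 + 11 = 39 ≡ 3 (mod 12), and each step in k adds 4, giving residues 3, 7, 11, 3, 7, 11, 3, 7, 11, 3, 7, 11, 3 for k = 7, 8, …, 19.
None is 0, so 12 never divides 4k + 11 on this range.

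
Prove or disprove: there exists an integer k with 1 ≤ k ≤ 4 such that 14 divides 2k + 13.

No such integer k in that range exists.

The values of 2k + 13 for k = 1, 2, 3, 4 are 15, 17, 19, 21; reduced mod 14 these are 1, 3, 5, 7.
The residue 0 does not occur, so no k in [1, 4] makes 2k + 13 a multiple of 14.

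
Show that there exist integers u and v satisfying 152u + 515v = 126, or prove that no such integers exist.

u = 238, v = -70

152 and 515 are coprime, so 152u + 515v ranges over all of ℤ.
Euclidean algorithm: 515 = 3·152 + 59, 152 = 2·59 + 34, 59 = 1·34 + 25, 34 = 1·25 + 9, 25 = 2·9 + 7, 9 = 1·7 + 2, 7 = 3·2 + 1, 2 = 2·1 + 0.
Working back up the chain: 1 = 7 − 3·2 = 7 − 3·(9 − 1·7) = −3·9 + 4·7 = −3·9 + 4·(25 − 2·9) = 4·25 − 11·9 = 4·25 − 11·(34 − 1·25) = −11·34 + 15·25 = −11·34 + 15·(59 − 1·34) = 15·59 − 26·34 = 15·59 − 26·(152 − 2·59) = −26·152 + 67·59 = −26·152 + 67·(515 − 3·152) = 67·515 − 227·152. So 152·(-227) + 515·67 = 1.
Scaling by 126 gives the particular solution (u, v) = (-28602, 8442).
Adding 56·515 to u and subtracting 56·152 from v gives the tidier solution (238, -70).
Indeed 152·238 + 515·(-70) = 36176 − 36050 = 126.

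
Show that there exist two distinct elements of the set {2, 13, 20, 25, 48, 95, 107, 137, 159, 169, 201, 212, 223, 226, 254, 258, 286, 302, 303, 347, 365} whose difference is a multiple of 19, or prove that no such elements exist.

20 and 286 are such a pair.

Reduce each element mod 19: 2↦2, 13↦13, 20↦1, 25↦6, 48↦10, 95↦0, 107↦12, 137↦4, 159↦7, 169↦17, 201↦11, 212↦3, 223↦14, 226↦17, 254↦7, 258↦11, 286↦1, 302↦17, 303↦18, 347↦5, 365↦4. The residue 1 repeats (at 20 and 286), and 286 − 20 = 266 = 14·19.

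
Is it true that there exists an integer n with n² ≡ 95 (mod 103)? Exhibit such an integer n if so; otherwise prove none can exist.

No, no such integer exists.

Apply Euler's criterion with the prime 103: 95 is a quadratic residue iff 95^51 ≡ 1 (mod 103), and a non-residue iff it is ≡ −1.
Repeated squaring mod 103: 95^2 = 9025 ≡ 64; 95^4 ≡ 64² = 4096 ≡ 79; 95^8 ≡ 79² = 6241 ≡ 61; 95^16 ≡ 61² = 3721 ≡ 13; 95^32 ≡ 13² = 169 ≡ 66.
Since 51 = 32 + 16 + 2 + 1, 95^51 ≡ 66 · 13 · 64 · 95; multiplying out mod 103: 66·13 = 858 ≡ 34, then 34·64 = 2176 ≡ 13, then 13·95 = 1235 ≡ 102. Thus 95^51 ≡ 102 ≡ −1 (mod 103).
The value −1 means 95 is a non-residue modulo 103, so n² ≡ 95 (mod 103) is impossible.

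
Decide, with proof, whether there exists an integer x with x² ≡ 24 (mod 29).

x = 16

Take x = 16. Then 16² = 256 = 8·29 + 24, so 16² ≡ 24 (mod 29).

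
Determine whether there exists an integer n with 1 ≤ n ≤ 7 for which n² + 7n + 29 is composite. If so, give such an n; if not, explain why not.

There is no such integer n in that range.

The values for n = 1, 2, …, 7 are 37, 47, 59, 73, 89, 107, 127, and each of these is prime.
So no value in the range makes the expression composite.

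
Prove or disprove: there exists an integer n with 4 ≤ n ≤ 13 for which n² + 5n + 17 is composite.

n = 9

At n = 9: 9² + 5·9 + 17 = 143 = 11·13, which is composite.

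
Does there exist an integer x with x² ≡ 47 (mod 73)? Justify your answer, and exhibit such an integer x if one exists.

73 is prime, so by Euler's criterion 47 is a square mod 73 iff 47^((73−1)/2) = 47^36 ≡ 1 (mod 73).
Repeated squaring mod 73: 47^2 = 2209 ≡ 19; 47^4 ≡ 19² = 361 ≡ 69; 47^8 ≡ 69² = 4761 ≡ 16; 47^16 ≡ 16² = 256 ≡ 37; 47^32 ≡ 37² = 1369 ≡ 55.
Since 36 = 32 + 4, 47^36 ≡ 55 · 69; multiplying out mod 73: 55·69 = 3795 ≡ 72. Thus 47^36 ≡ 72 ≡ −1 (mod 73).
By Euler's criterion 47 is a quadratic non-residue mod 73: no x satisfies x² ≡ 47 (mod 73).

No, no such integer exists.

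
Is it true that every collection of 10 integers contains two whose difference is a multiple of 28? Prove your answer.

Take the 10 consecutive integers 4, 5, …, 13: their residues mod 28 are all distinct because 10 ≤ 28.
The differences between them range over 1, …, 9, none of which is divisible by 28.

No, the set {4, 5, 6, 7, 8, 9, 10, 11, 12, 13} is a counterexample.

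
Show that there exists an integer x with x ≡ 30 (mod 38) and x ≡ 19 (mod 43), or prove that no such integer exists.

gcd(38, 43) = 1, so the Chinese Remainder Theorem guarantees exactly one residue class mod 1634 satisfying both.
Write x = 30 + 38t and require 30 + 38t ≡ 19 (mod 43), i.e. 38t ≡ 32 (mod 43).
Note 38·17 = 646 ≡ 1 (mod 43) (as 646 − 1 = 15·43), so 38⁻¹ ≡ 17.
Multiplying by 17: t ≡ 17·32 = 544 ≡ 28 (mod 43).
Taking t = 28 gives x = 30 + 38·28 = 1094.
Indeed 1094 ≡ 30 (mod 38) and 1094 ≡ 19 (mod 43).

x = 1094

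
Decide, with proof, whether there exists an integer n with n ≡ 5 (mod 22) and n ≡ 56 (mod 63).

Since 22 and 63 share no common factor, CRT says the pair of congruences has a solution (unique mod 1386).
Write n = 5 + 22t and require 5 + 22t ≡ 56 (mod 63), i.e. 22t ≡ 51 (mod 63).
To invert 22 modulo 63: 63 = 2·22 + 19, 22 = 1·19 + 3, 19 = 6·3 + 1, 3 = 3·1 + 0, and unwinding, 1 = 19 − 6·3 = 19 − 6·(22 − 1·19) = −6·22 + 7·19 = −6·22 + 7·(63 − 2·22) = 7·63 − 20·22. Thus 22⁻¹ ≡ -20 ≡ 43 (mod 63).
Therefore t ≡ 43·51 = 2193 ≡ 51 (mod 63).
With t = 51: n = 5 + 22·51 = 1127.
Check: 1127 mod 22 = 5, 1127 mod 63 = 56. ✓

n = 1127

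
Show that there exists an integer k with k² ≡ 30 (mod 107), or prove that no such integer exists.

Take k = 64. Then 64² = 4096 = 38·107 + 30, so 64² ≡ 30 (mod 107).

k = 64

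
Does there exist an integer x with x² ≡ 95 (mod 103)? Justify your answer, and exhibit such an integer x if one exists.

Apply Euler's criterion with the prime 103: 95 is a quadratic residue iff 95^51 ≡ 1 (mod 103), and a non-residue iff it is ≡ −1.
Squaring successively (mod 103): 95^2 = 9025 ≡ 64; 95^4 ≡ 64² = 4096 ≡ 79; 95^8 ≡ 79² = 6241 ≡ 61; 95^16 ≡ 61² = 3721 ≡ 13; 95^32 ≡ 13² = 169 ≡ 66.
Since 51 = 32 + 16 + 2 + 1, 95^51 ≡ 66 · 13 · 64 · 95; multiplying out mod 103: 66·13 = 858 ≡ 34, then 34·64 = 2176 ≡ 13, then 13·95 = 1235 ≡ 102. Thus 95^51 ≡ 102 ≡ −1 (mod 103).
By Euler's criterion 95 is a quadratic non-residue mod 103: no x satisfies x² ≡ 95 (mod 103).

There is no such integer.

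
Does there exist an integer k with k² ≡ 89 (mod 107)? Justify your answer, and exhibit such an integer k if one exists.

Take k = 14. Then 14² = 196 = 1·107 + 89, so 14² ≡ 89 (mod 107).

k = 14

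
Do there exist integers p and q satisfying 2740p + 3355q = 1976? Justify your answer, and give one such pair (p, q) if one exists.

No, no such integers exist.

Both 2740 and 3355 are divisible by gcd(2740, 3355) = 5, hence so is any combination 2740p + 3355q.
But 1976 = 5·395 + 1, so 5 ∤ 1976.
Therefore 2740p + 3355q = 1976 has no solution in integers.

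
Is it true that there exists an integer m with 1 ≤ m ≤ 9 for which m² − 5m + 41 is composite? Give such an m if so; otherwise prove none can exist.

m = 7

At m = 7: 7² − 5·7 + 41 = 55 = 5·11, which is composite.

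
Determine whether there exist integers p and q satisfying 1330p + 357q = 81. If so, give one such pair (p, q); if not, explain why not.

Any value of 1330p + 357q is a multiple of gcd(1330, 357) = 7.
However 81 leaves remainder 4 on division by 7.
Hence no integers p, q satisfy the equation.

No such integers exist.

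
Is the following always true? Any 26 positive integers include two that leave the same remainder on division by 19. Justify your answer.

Yes.

Each integer lies in one of the 19 residue classes modulo 19.
Placing 26 integers into 19 classes, some class receives at least two — say a and b.
That is, a and b leave the same remainder on division by 19, as claimed.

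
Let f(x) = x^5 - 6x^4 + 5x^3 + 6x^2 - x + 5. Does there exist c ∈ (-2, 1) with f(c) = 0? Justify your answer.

f(-2) = -137 and f(1) = 10, which have opposite signs.
Since f is a polynomial it is continuous on [-2, 1].
By the Intermediate Value Theorem f must vanish at some point of (-2, 1).

Yes, such a c exists.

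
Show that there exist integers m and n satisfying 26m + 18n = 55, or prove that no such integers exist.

No, no such integers exist.

Both 26 and 18 are divisible by gcd(26, 18) = 2, hence so is any combination 26m + 18n.
But 55 is not a multiple of 2 (it leaves remainder 1).
Hence no integers m, n satisfy the equation.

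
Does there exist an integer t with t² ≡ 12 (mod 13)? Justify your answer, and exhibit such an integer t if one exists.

t = 8 works: 8² = 64, and 64 − 12 = 52 = 4·13.

t = 8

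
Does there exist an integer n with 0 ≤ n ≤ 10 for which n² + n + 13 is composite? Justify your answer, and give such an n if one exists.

At n = 6: 6² + 6 + 13 = 55 = 5·11, which is composite.

n = 6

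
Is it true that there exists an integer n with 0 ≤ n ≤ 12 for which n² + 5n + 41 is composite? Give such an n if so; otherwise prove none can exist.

At n = 4: 4² + 5·4 + 41 = 77 = 7·11, which is composite.

n = 4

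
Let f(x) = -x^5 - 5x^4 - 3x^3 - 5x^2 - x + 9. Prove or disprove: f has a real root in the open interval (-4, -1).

f(-4) = -131 and f(-1) = 4, which have opposite signs.
As a polynomial, f is continuous on every closed interval.
By the Intermediate Value Theorem f must vanish at some point of (-4, -1).

Such a root exists.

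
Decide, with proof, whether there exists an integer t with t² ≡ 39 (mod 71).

There is no such integer.

Apply Euler's criterion with the prime 71: 39 is a quadratic residue iff 39^35 ≡ 1 (mod 71), and a non-residue iff it is ≡ −1.
Squaring successively (mod 71): 39^2 = 1521 ≡ 30; 39^4 ≡ 30² = 900 ≡ 48; 39^8 ≡ 48² = 2304 ≡ 32; 39^16 ≡ 32² = 1024 ≡ 30; 39^32 ≡ 30² = 900 ≡ 48.
Since 35 = 32 + 2 + 1, 39^35 ≡ 48 · 30 · 39; multiplying out mod 71: 48·30 = 1440 ≡ 20, then 20·39 = 780 ≡ 70. Thus 39^35 ≡ 70 ≡ −1 (mod 71).
The value −1 means 39 is a non-residue modulo 71, so t² ≡ 39 (mod 71) is impossible.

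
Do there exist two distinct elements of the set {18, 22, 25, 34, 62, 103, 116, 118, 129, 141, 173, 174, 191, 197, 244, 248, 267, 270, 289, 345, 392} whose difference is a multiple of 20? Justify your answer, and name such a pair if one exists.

The pair (18, 118) works.

Both 18 and 118 leave remainder 18 on division by 20; their difference 100 = 5·20 is a multiple of 20.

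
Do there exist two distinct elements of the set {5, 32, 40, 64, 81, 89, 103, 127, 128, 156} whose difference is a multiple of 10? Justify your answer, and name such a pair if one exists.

No, no such pair exists.

Two integers differ by a multiple of 10 exactly when they have the same residue mod 10. The residues are 5↦5, 32↦2, 40↦0, 64↦4, 81↦1, 89↦9, 103↦3, 127↦7, 128↦8, 156↦6.
No residue repeats among the 10 elements, so no pair has difference ≡ 0 (mod 10).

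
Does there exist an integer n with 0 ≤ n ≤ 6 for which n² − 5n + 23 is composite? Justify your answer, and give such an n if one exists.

There is no such integer n in that range.

The values for n = 0, 1, …, 6 are 23, 19, 17, 17, 19, 23, 29, and each of these is prime.
So no value in the range makes the expression composite.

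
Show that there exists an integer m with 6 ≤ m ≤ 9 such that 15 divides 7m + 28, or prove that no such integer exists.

No such integer m in that range exists.

For m = 6, 7, 8, 9 the values of 7m + 28 modulo 15 are 10, 2, 9, 1 respectively.
Since 0 is absent from this list, 15 ∤ 7m + 28 for every m with 6 ≤ m ≤ 9.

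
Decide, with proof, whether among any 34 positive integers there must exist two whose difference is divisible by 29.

Partition the integers by their residue mod 29; there are 29 classes.
With 34 integers and only 29 classes, the pigeonhole principle forces two of them, say a and b, into the same class.
Their difference a − b is then a multiple of 29.

True.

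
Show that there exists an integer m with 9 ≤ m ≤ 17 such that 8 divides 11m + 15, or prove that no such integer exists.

m = 11

m = 11 works, since 11·11 + 15 = 136 = 17·8.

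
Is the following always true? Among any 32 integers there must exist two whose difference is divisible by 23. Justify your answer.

Each integer lies in one of the 23 residue classes modulo 23.
With 32 integers and only 23 classes, the pigeonhole principle forces two of them, say a and b, into the same class.
Their difference a − b is then a multiple of 23.

Yes, this is always true.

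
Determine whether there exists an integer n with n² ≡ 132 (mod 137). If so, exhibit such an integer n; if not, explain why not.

Apply Euler's criterion with the prime 137: 132 is a quadratic residue iff 132^68 ≡ 1 (mod 137), and a non-residue iff it is ≡ −1.
Repeated squaring mod 137: 132^2 = 17424 ≡ 25; 132^4 ≡ 25² = 625 ≡ 77; 132^8 ≡ 77² = 5929 ≡ 38; 132^16 ≡ 38² = 1444 ≡ 74; 132^32 ≡ 74² = 5476 ≡ 133; 132^64 ≡ 133² = 17689 ≡ 16.
Since 68 = 64 + 4, 132^68 ≡ 16 · 77; multiplying out mod 137: 16·77 = 1232 ≡ 136. Thus 132^68 ≡ 136 ≡ −1 (mod 137).
By Euler's criterion 132 is a quadratic non-residue mod 137: no n satisfies n² ≡ 132 (mod 137).

No such integer exists.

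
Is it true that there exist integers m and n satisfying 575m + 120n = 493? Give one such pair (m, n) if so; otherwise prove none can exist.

gcd(575, 120) = 5, so every integer of the form 575m + 120n is a multiple of 5.
But 493 = 5·98 + 3, so 5 ∤ 493.
Therefore 575m + 120n = 493 has no solution in integers.

There are no such integers.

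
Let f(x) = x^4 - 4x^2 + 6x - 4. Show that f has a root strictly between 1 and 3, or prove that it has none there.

f(1) = -1 and f(3) = 59, which have opposite signs.
As a polynomial, f is continuous on every closed interval.
By the Intermediate Value Theorem f must vanish at some point of (1, 3).

Such a root exists.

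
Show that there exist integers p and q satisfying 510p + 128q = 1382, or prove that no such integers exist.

gcd(510, 128) = 2, and 2 divides 1382, so integer solutions exist.
Dividing through by 2 reduces the equation to 255p + 64q = 691.
Euclidean algorithm: 255 = 3·64 + 63, 64 = 1·63 + 1, 63 = 63·1 + 0.
Working back up the chain: 1 = 64 − 1·63 = 64 − (255 − 3·64) = −255 + 4·64. So 255·(-1) + 64·4 = 1.
Times 691: 255·(-691) + 64·2764 = 691, so (-691, 2764) solves it.
The general solution is p = -691 + 64k, q = 2764 − 255k; taking k = 11 gives the smaller pair p = 13, q = -41.
Check: 510·13 + 128·(-41) = 6630 − 5248 = 1382. ✓

p = 13, q = -41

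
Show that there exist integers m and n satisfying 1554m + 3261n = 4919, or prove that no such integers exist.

Any value of 1554m + 3261n is a multiple of gcd(1554, 3261) = 3.
However 4919 leaves remainder 2 on division by 3.
Hence no integers m, n satisfy the equation.

No, no such integers exist.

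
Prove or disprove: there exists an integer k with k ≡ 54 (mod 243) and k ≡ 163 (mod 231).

Both moduli are multiples of 3 = gcd(243, 231), so any solution would satisfy k ≡ 54 and k ≡ 163 modulo 3 simultaneously.
These are incompatible: 54 − 163 = -109 is not divisible by 3.
Therefore no such k exists.

No such integer exists.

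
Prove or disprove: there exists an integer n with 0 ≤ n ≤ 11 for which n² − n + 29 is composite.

n = 3

At n = 3: 3² − 3 + 29 = 35 = 5·7, which is composite.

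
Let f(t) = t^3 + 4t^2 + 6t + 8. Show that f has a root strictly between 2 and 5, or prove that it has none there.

No.

f(2) = 44 and f(5) = 263, both positive.
f'(t) = 3t^2 + 8t + 6 has discriminant 8² − 4·3·6 = -8 < 0, so f' has no real roots and is positive for every real t.
Hence f is strictly increasing on ℝ, and in particular on [2, 5]. A strictly monotone function with same-sign endpoint values stays positive on the whole interval, so f has no zero in (2, 5).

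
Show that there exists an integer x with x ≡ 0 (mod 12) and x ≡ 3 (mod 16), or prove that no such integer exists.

No, no such integer exists.

Both moduli are multiples of 4 = gcd(12, 16), so any solution would satisfy x ≡ 0 and x ≡ 3 modulo 4 simultaneously.
However 0 ≡ 0 and 3 ≡ 3 (mod 4), and 0 ≠ 3.
Hence the system has no solution.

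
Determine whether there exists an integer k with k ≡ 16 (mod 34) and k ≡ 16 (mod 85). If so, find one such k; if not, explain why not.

gcd(34, 85) = 17. A simultaneous solution exists iff 16 ≡ 16 (mod 17); here 16 mod 17 = 16 = 16 mod 17, so it does.
The smallest candidate k = 16 works directly: 16 ≡ 16 (mod 85).
Indeed 16 ≡ 16 (mod 34) and 16 ≡ 16 (mod 85).

k = 16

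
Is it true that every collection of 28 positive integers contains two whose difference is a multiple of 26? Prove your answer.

Yes, this is always true.

There are exactly 26 possible remainders on division by 26.
Since 28 > 26, two of the 28 integers must share a residue class by the pigeonhole principle; call them a and b.
Equal remainders mean a − b ≡ 0 (mod 26), so 26 divides their difference.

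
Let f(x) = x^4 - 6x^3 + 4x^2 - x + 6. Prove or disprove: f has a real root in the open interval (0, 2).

Such a root exists.

f(0) = 6 and f(2) = -12, which have opposite signs.
As a polynomial, f is continuous on every closed interval.
By the Intermediate Value Theorem f must vanish at some point of (0, 2).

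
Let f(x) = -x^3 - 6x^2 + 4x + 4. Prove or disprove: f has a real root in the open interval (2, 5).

The endpoint values f(2) = -20 and f(5) = -251 are both negative. Claim: f(x) < 0 for every x in (2, 5).
Substitute x = 2 + u, where 0 < u < 3 on the interval. Expanding, f(2 + u) = -u^3 - 12u^2 - 32u - 20.
All 4 nonzero coefficients of this polynomial in u are negative; hence for u > 0 the value is a sum of negative terms (the constant -20 among them).
So f is strictly negative on (2, 5); no root exists in the interval.

No such root exists.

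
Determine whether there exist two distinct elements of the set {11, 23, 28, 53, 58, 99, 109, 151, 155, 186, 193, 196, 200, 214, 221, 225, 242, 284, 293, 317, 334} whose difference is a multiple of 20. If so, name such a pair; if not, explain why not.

Reduce each element mod 20: 11↦11, 23↦3, 28↦8, 53↦13, 58↦18, 99↦19, 109↦9, 151↦11, 155↦15, 186↦6, 193↦13, 196↦16, 200↦0, 214↦14, 221↦1, 225↦5, 242↦2, 284↦4, 293↦13, 317↦17, 334↦14. The residue 11 repeats (at 11 and 151), and 151 − 11 = 140 = 7·20.

The pair (11, 151) works.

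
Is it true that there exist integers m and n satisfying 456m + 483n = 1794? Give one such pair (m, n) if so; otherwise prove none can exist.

m = 23, n = -18

Every value of 456m + 483n is a multiple of gcd(456, 483) = 3; since 3 ∣ 1794, solutions exist.
Dividing through by 3 reduces the equation to 152m + 161n = 598.
Run the Euclidean algorithm on 161 and 152: 161 = 1·152 + 9, 152 = 16·9 + 8, 9 = 1·8 + 1, 8 = 8·1 + 0.
Back-substituting, 1 = 9 − 1·8 = 9 − (152 − 16·9) = −152 + 17·9 = −152 + 17·(161 − 1·152) = 17·161 − 18·152; that is, 152·(-18) + 161·17 = 1.
Scaling by 598 gives the particular solution (m, n) = (-10764, 10166).
Adding 67·161 to m and subtracting 67·152 from n gives the tidier solution (23, -18).
Check: 456·23 + 483·(-18) = 10488 − 8694 = 1794. ✓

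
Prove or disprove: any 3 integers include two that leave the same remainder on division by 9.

No; for instance {8, 9, 10} is a counterexample.

Consider the 3 integers 8, 9, 10. They lie in distinct residue classes modulo 9, since 3 ≤ 9.
Hence this collection has no pair with equal remainders mod 9, disproving the claim.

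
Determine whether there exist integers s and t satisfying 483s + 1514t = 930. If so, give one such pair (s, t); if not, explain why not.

483 and 1514 are coprime, so 483s + 1514t ranges over all of ℤ.
Dividing repeatedly: 1514 = 3·483 + 65, 483 = 7·65 + 28, 65 = 2·28 + 9, 28 = 3·9 + 1, 9 = 9·1 + 0.
Working back up the chain: 1 = 28 − 3·9 = 28 − 3·(65 − 2·28) = −3·65 + 7·28 = −3·65 + 7·(483 − 7·65) = 7·483 − 52·65 = 7·483 − 52·(1514 − 3·483) = −52·1514 + 163·483. So 483·163 + 1514·(-52) = 1.
Scaling by 930 gives the particular solution (s, t) = (151590, -48360).
Subtracting 100·1514 from s and adding 100·483 to t gives the tidier solution (190, -60).
Check: 483·190 + 1514·(-60) = 91770 − 90840 = 930. ✓

s = 190, t = -60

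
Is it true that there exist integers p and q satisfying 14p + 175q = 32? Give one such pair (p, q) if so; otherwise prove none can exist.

Any value of 14p + 175q is a multiple of gcd(14, 175) = 7.
However 32 leaves remainder 4 on division by 7.
Therefore 14p + 175q = 32 has no solution in integers.

No such integers exist.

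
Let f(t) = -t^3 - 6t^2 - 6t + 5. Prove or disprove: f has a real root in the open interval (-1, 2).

Yes, f has a root in the interval.

f(-1) = 6 and f(2) = -39, which have opposite signs.
As a polynomial, f is continuous on every closed interval.
By the Intermediate Value Theorem, f takes the value 0 somewhere in the open interval.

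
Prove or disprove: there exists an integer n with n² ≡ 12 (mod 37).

Take n = 7. Then 7² = 49 = 1·37 + 12, so 7² ≡ 12 (mod 37).

n = 7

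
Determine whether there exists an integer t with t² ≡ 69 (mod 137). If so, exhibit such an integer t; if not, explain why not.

Take t = 84. Then 84² = 7056 = 51·137 + 69, so 84² ≡ 69 (mod 137).

t = 84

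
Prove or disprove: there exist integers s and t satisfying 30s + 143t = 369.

s = 141, t = -27

Since gcd(30, 143) = 1, every integer is an integer combination of 30 and 143.
Euclidean algorithm: 143 = 4·30 + 23, 30 = 1·23 + 7, 23 = 3·7 + 2, 7 = 3·2 + 1, 2 = 2·1 + 0.
Unwinding: 1 = 7 − 3·2 = 7 − 3·(23 − 3·7) = −3·23 + 10·7 = −3·23 + 10·(30 − 1·23) = 10·30 − 13·23 = 10·30 − 13·(143 − 4·30) = −13·143 + 62·30, i.e. 30·62 + 143·(-13) = 1.
Multiplying through by 369: s = 62·369 = 22878, t = (-13)·369 = -4797 is a solution.
Shifting by a multiple of (143, −30) keeps it a solution: s = 22878 − 159·143 = 141, t = -4797 + 159·30 = -27.
Check: 30·141 + 143·(-27) = 4230 − 3861 = 369. ✓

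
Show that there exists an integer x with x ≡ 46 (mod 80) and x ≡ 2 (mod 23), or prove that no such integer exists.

The moduli 80 and 23 are coprime, so by the Chinese Remainder Theorem a unique solution modulo 1840 exists.
Any solution of the first congruence is x = 46 + 80t; substituting into the second, 80t ≡ 2 − 46 ≡ 2 (mod 23).
80 ≡ 11 (mod 23), so this reads 11t ≡ 2 (mod 23). To invert 11 modulo 23: 23 = 2·11 + 1, 11 = 11·1 + 0, and unwinding, 1 = 23 − 2·11. Thus 11⁻¹ ≡ -2 ≡ 21 (mod 23).
Therefore t ≡ 21·2 = 42 ≡ 19 (mod 23).
With t = 19: x = 46 + 80·19 = 1566.
Check: 1566 mod 80 = 46, 1566 mod 23 = 2. ✓

x = 1566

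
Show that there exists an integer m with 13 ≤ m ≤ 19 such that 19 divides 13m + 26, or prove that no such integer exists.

m = 17

For m = 13, 14, 15, 16 the values 195, 208, 221, 234 are not multiples of 19. Try m = 17: 13·17 + 26 = 247 = 13·19, which is divisible by 19.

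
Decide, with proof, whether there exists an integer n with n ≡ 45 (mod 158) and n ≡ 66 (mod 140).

Both moduli are multiples of 2 = gcd(158, 140), so any solution would satisfy n ≡ 45 and n ≡ 66 modulo 2 simultaneously.
But 45 mod 2 = 1 while 66 mod 2 = 0, a contradiction.
Hence the system has no solution.

There is no such integer.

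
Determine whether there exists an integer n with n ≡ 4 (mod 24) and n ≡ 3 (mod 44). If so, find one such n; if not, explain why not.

Reduce both congruences modulo 4, which divides 24 and 44: they say n ≡ 4 (mod 4) and n ≡ 3 (mod 4).
But 4 mod 4 = 0 while 3 mod 4 = 3, a contradiction.
Therefore no such n exists.

No, no such integer exists.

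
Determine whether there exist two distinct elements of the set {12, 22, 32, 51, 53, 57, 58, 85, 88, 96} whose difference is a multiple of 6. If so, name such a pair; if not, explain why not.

Both 12 and 96 leave remainder 0 on division by 6; their difference 84 = 14·6 is a multiple of 6.

The pair (12, 96) works.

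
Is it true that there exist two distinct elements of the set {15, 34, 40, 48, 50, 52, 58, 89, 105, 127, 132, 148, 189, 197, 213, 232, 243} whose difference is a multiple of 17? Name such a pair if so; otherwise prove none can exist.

Two integers differ by a multiple of 17 exactly when they have the same residue mod 17. The residues are 15↦15, 34↦0, 40↦6, 48↦14, 50↦16, 52↦1, 58↦7, 89↦4, 105↦3, 127↦8, 132↦13, 148↦12, 189↦2, 197↦10, 213↦9, 232↦11, 243↦5.
These 17 residues are pairwise different, hence no difference of two elements is divisible by 17.

There is no such pair.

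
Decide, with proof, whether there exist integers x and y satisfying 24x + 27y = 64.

No, no such integers exist.

Any value of 24x + 27y is a multiple of gcd(24, 27) = 3.
However 64 leaves remainder 1 on division by 3.
So the equation is unsolvable over ℤ.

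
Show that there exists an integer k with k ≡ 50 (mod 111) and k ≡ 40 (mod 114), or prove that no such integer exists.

There is no such integer.

Both moduli are multiples of 3 = gcd(111, 114), so any solution would satisfy k ≡ 50 and k ≡ 40 modulo 3 simultaneously.
These are incompatible: 50 − 40 = 10 is not divisible by 3.
Hence the system has no solution.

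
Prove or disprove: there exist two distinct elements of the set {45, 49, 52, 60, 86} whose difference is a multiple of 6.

Residues mod 6: 45↦3, 49↦1, 52↦4, 60↦0, 86↦2.
These 5 residues are pairwise different, hence no difference of two elements is divisible by 6.

No, no such pair exists.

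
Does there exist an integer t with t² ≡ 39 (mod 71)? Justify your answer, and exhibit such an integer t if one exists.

No, no such integer exists.

Apply Euler's criterion with the prime 71: 39 is a quadratic residue iff 39^35 ≡ 1 (mod 71), and a non-residue iff it is ≡ −1.
Repeated squaring mod 71: 39^2 = 1521 ≡ 30; 39^4 ≡ 30² = 900 ≡ 48; 39^8 ≡ 48² = 2304 ≡ 32; 39^16 ≡ 32² = 1024 ≡ 30; 39^32 ≡ 30² = 900 ≡ 48.
Since 35 = 32 + 2 + 1, 39^35 ≡ 48 · 30 · 39; multiplying out mod 71: 48·30 = 1440 ≡ 20, then 20·39 = 780 ≡ 70. Thus 39^35 ≡ 70 ≡ −1 (mod 71).
The value −1 means 39 is a non-residue modulo 71, so t² ≡ 39 (mod 71) is impossible.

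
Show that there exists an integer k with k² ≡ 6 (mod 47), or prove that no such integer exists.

k = 10

k = 10 works: 10² = 100, and 100 − 6 = 94 = 2·47.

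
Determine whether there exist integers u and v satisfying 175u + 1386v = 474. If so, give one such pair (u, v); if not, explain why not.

No, no such integers exist.

Any value of 175u + 1386v is a multiple of gcd(175, 1386) = 7.
But 474 = 7·67 + 5, so 7 ∤ 474.
So the equation is unsolvable over ℤ.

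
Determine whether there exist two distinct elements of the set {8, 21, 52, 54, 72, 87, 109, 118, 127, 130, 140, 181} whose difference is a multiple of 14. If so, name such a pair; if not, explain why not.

No, no such pair exists.

Residues mod 14: 8↦8, 21↦7, 52↦10, 54↦12, 72↦2, 87↦3, 109↦11, 118↦6, 127↦1, 130↦4, 140↦0, 181↦13.
These 12 residues are pairwise different, hence no difference of two elements is divisible by 14.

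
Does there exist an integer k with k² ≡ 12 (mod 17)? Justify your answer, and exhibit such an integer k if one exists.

No such integer exists.

Computing k² mod 17 for k = 0, 1, …, 8 (enough, by the symmetry k ↦ 17 − k) gives 0, 1, 4, 9, 16, 8, 2, 15, 13.
The set of squares mod 17 is therefore {0, 1, 2, 4, 8, 9, 13, 15, 16}, which does not contain 12.
Hence no integer k has k² ≡ 12 (mod 17).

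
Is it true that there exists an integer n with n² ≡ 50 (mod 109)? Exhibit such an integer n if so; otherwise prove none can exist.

No such integer exists.

109 is prime, so by Euler's criterion 50 is a square mod 109 iff 50^((109−1)/2) = 50^54 ≡ 1 (mod 109).
Squaring successively (mod 109): 50^2 = 2500 ≡ 102; 50^4 ≡ 102² = 10404 ≡ 49; 50^8 ≡ 49² = 2401 ≡ 3; 50^16 ≡ 3² = 9 ≡ 9; 50^32 ≡ 9² = 81 ≡ 81.
Since 54 = 32 + 16 + 4 + 2, 50^54 ≡ 81 · 9 · 49 · 102; multiplying out mod 109: 81·9 = 729 ≡ 75, then 75·49 = 3675 ≡ 78, then 78·102 = 7956 ≡ 108. Thus 50^54 ≡ 108 ≡ −1 (mod 109).
By Euler's criterion 50 is a quadratic non-residue mod 109: no n satisfies n² ≡ 50 (mod 109).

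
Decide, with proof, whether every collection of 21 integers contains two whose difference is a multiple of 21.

Take the 21 consecutive integers 79, 80, …, 99: their residues mod 21 are all distinct because 21 ≤ 21.
The differences between them range over 1, …, 20, none of which is divisible by 21.

No, the set {79, 80, 81, 82, 83, 84, 85, 86, 87, 88, 89, 90, 91, 92, 93, 94, 95, 96, 97, 98, 99} is a counterexample.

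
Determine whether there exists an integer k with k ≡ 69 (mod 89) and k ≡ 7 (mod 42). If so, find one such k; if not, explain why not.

k = 3451

The moduli 89 and 42 are coprime, so by the Chinese Remainder Theorem a unique solution modulo 3738 exists.
Write k = 69 + 89t and require 69 + 89t ≡ 7 (mod 42), i.e. 89t ≡ 22 (mod 42).
89 ≡ 5 (mod 42), so this reads 5t ≡ 22 (mod 42). Note 5·17 = 85 ≡ 1 (mod 42) (as 85 − 1 = 2·42), so 5⁻¹ ≡ 17.
Multiplying by 17: t ≡ 17·22 = 374 ≡ 38 (mod 42).
With t = 38: k = 69 + 89·38 = 3451.
Verify: 3451 = 38·89 + 69 and 3451 = 82·42 + 7. ✓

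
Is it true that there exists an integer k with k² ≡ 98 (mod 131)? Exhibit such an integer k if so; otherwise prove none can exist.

Apply Euler's criterion with the prime 131: 98 is a quadratic residue iff 98^65 ≡ 1 (mod 131), and a non-residue iff it is ≡ −1.
Squaring successively (mod 131): 98^2 = 9604 ≡ 41; 98^4 ≡ 41² = 1681 ≡ 109; 98^8 ≡ 109² = 11881 ≡ 91; 98^16 ≡ 91² = 8281 ≡ 28; 98^32 ≡ 28² = 784 ≡ 129; 98^64 ≡ 129² = 16641 ≡ 4.
Since 65 = 64 + 1, 98^65 ≡ 4 · 98; multiplying out mod 131: 4·98 = 392 ≡ 130. Thus 98^65 ≡ 130 ≡ −1 (mod 131).
The value −1 means 98 is a non-residue modulo 131, so k² ≡ 98 (mod 131) is impossible.

No such integer exists.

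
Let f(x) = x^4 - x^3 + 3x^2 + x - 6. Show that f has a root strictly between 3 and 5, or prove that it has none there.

The endpoint values f(3) = 78 and f(5) = 574 are both positive. Claim: f(x) > 0 for every x in (3, 5).
Shift to the endpoint 3: with x = 3 + u (0 < u < 2), one computes f(3 + u) = u^4 + 11u^3 + 48u^2 + 100u + 78.
All 5 nonzero coefficients of this polynomial in u are positive; hence for u > 0 the value is a sum of positive terms (the constant 78 among them).
Therefore f(x) > 0 throughout (3, 5), and f has no zero there.

No such root exists.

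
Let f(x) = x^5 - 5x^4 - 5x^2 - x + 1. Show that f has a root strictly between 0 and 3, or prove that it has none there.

Such a root exists.

f(0) = 1 and f(3) = -209, which have opposite signs.
As a polynomial, f is continuous on every closed interval.
By the Intermediate Value Theorem, f takes the value 0 somewhere in the open interval.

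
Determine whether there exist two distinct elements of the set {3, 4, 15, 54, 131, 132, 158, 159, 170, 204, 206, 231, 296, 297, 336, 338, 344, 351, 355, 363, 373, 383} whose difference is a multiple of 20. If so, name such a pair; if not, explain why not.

Yes: 3 and 363.

Both 3 and 363 leave remainder 3 on division by 20; their difference 360 = 18·20 is a multiple of 20.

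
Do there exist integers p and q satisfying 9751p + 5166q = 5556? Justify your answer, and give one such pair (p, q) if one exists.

No, no such integers exist.

Both 9751 and 5166 are divisible by gcd(9751, 5166) = 7, hence so is any combination 9751p + 5166q.
But 5556 = 7·793 + 5, so 7 ∤ 5556.
Therefore 9751p + 5166q = 5556 has no solution in integers.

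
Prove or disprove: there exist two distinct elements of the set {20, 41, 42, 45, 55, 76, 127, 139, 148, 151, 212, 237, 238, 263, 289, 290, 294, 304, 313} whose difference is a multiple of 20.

Reduce each element modulo 20: 20↦0, 41↦1, 42↦2, 45↦5, 55↦15, 76↦16, 127↦7, 139↦19, 148↦8, 151↦11, 212↦12, 237↦17, 238↦18, 263↦3, 289↦9, 290↦10, 294↦14, 304↦4, 313↦13.
No residue repeats among the 19 elements, so no pair has difference ≡ 0 (mod 20).

No such pair exists.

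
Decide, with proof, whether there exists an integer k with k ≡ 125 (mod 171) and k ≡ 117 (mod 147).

There is no such integer.

Both moduli are multiples of 3 = gcd(171, 147), so any solution would satisfy k ≡ 125 and k ≡ 117 modulo 3 simultaneously.
But 125 mod 3 = 2 while 117 mod 3 = 0, a contradiction.
Hence the system has no solution.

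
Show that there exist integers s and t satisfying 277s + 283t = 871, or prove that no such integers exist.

277 and 283 are coprime, so 277s + 283t ranges over all of ℤ.
Run the Euclidean algorithm on 283 and 277: 283 = 1·277 + 6, 277 = 46·6 + 1, 6 = 6·1 + 0.
Back-substituting, 1 = 277 − 46·6 = 277 − 46·(283 − 1·277) = −46·283 + 47·277; that is, 277·47 + 283·(-46) = 1.
Multiplying through by 871: s = 47·871 = 40937, t = (-46)·871 = -40066 is a solution.
The general solution is s = 40937 + 283k, t = -40066 − 277k; taking k = -144 gives the smaller pair s = 185, t = -178.
Check: 277·185 + 283·(-178) = 51245 − 50374 = 871. ✓

s = 185, t = -178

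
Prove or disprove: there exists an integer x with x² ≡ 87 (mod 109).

x = 14 works: 14² = 196, and 196 − 87 = 109 = 1·109.

x = 14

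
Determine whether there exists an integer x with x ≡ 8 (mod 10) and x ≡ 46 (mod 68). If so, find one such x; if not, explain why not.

x = 318

The moduli are not coprime: gcd(10, 68) = 2. Compatibility requires 2 ∣ (46 − 8) = 38, which holds, so solutions exist.
Write x = 8 + 10t. Then 10t ≡ 46 − 8 ≡ 38 (mod 68); dividing through by 2 gives 5t ≡ 19 (mod 34).
Invert 5 mod 34 by the Euclidean algorithm: 34 = 6·5 + 4, 5 = 1·4 + 1, 4 = 4·1 + 0; back-substituting, 1 = 5 − 1·4 = 5 − (34 − 6·5) = −34 + 7·5. Hence 5·7 ≡ 1, so 5⁻¹ ≡ 7 (mod 34).
Multiplying by 7: t ≡ 7·19 = 133 ≡ 31 (mod 34).
Then x = 8 + 10·31 = 318.
Check: 318 mod 10 = 8, 318 mod 68 = 46. ✓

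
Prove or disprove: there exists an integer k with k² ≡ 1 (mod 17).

Take k = 1. Then 1² = 1, and since 0 ≤ 1 < 17 this is already reduced: 1² ≡ 1 (mod 17).

k = 1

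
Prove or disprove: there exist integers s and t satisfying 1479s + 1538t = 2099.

s = 955, t = -917

1479 and 1538 are coprime, so 1479s + 1538t ranges over all of ℤ.
Run the Euclidean algorithm on 1538 and 1479: 1538 = 1·1479 + 59, 1479 = 25·59 + 4, 59 = 14·4 + 3, 4 = 1·3 + 1, 3 = 3·1 + 0.
Back-substituting, 1 = 4 − 1·3 = 4 − (59 − 14·4) = −59 + 15·4 = −59 + 15·(1479 − 25·59) = 15·1479 − 376·59 = 15·1479 − 376·(1538 − 1·1479) = −376·1538 + 391·1479; that is, 1479·391 + 1538·(-376) = 1.
Multiplying through by 2099: s = 391·2099 = 820709, t = (-376)·2099 = -789224 is a solution.
Subtracting 533·1538 from s and adding 533·1479 to t gives the tidier solution (955, -917).
Check: 1479·955 + 1538·(-917) = 1412445 − 1410346 = 2099. ✓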